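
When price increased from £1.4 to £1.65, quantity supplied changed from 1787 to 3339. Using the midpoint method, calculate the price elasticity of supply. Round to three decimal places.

3.694

%Δq = (3339 − 1787)/[(1787 + 3339)/2] = 1552/2563 ≈ 0.6055.
%Δp = (1.65 − 1.4)/[(1.4 + 1.65)/2] = 0.25/1.525 ≈ 0.1639.
Arc elasticity E = %Δq/%Δp ≈ 0.6055/0.1639 ≈ 3.694.
|E| > 1: supply is elastic over this range.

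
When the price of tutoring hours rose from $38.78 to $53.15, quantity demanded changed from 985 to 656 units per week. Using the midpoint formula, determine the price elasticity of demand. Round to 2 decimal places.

-1.28

%Δq = (656 − 985)/[(985 + 656)/2] = -329/820.5 ≈ -0.4010.
%ΔP = (53.15 − 38.78)/[(38.78 + 53.15)/2] = 14.37/45.965 ≈ 0.3126.
Arc elasticity E = %Δq/%ΔP ≈ -0.4010/0.3126 ≈ -1.28.
|E| > 1: demand is elastic over this range.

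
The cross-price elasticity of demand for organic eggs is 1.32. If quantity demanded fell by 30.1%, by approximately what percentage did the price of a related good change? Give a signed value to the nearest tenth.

%ΔQ ≈ E × %ΔP_y ⇒ %ΔP_y = %ΔQ / E = (-30.1%)/(1.32) ≈ -22.8%.

-22.8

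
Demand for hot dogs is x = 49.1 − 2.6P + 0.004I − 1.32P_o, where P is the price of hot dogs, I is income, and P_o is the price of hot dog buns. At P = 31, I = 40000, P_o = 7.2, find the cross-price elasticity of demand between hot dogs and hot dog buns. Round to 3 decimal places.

-0.080

At the given point, x = 49.1 − 2.6(31) + 0.004(40000) − 1.32(7.2) = 49.1 − 80.6 + 160 − 9.504 = 118.996.
∂x/∂P_o = −1.32, so E_xy = -1.32·(7.2/118.996) ≈ -0.080.
E_xy < 0: the goods are complements.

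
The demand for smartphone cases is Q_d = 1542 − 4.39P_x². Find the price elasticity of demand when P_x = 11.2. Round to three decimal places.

At P_x = 11.2, Q_d = 991.3184.
dQ_d/dP_x = −2·4.39·P_x = −98.336.
Point elasticity E = (dQ_d/dP_x)·(P_x/Q_d) = -98.336 × 11.2/991.3184 ≈ -1.111.
|E| > 1, so demand is elastic at this price.

-1.111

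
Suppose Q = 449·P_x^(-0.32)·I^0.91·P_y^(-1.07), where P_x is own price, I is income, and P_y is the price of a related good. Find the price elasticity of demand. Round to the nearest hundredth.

-0.32

For a Cobb–Douglas (constant-elasticity) form Q = A·P_x^α·…, the elasticity with respect to P_x equals the exponent α at every point.
Here the exponent on P_x is -0.32, so the price elasticity of demand is -0.32.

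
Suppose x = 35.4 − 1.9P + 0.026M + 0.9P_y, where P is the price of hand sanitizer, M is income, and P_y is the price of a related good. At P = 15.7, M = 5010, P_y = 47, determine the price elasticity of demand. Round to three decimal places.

-0.167

At the given point, x = 35.4 − 1.9(15.7) + 0.026(5010) + 0.9(47) = 35.4 − 29.83 + 130.26 + 42.3 = 178.13.
∂x/∂P = −1.9, so E_p = (−1.9)·(15.7/178.13) ≈ -0.167.
|E_p| < 1: demand is inelastic.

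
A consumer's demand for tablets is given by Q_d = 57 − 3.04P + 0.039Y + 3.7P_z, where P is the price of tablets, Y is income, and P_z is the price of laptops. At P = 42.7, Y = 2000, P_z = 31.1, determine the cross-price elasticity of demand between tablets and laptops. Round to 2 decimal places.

First evaluate Q_d: 57 − 3.04(42.7) + 0.039(2000) + 3.7(31.1) = 57 − 129.808 + 78 + 115.07 = 120.262.
∂Q_d/∂P_z = +3.7, so E_xy = 3.7·(31.1/120.262) ≈ 0.96.
E_xy > 0: the goods are substitutes.

0.96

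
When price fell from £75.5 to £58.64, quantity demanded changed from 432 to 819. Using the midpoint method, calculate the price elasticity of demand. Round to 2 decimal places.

%Δq = (819 − 432)/[(432 + 819)/2] = 387/625.5 ≈ 0.6187.
%Δp = (58.64 − 75.5)/[(75.5 + 58.64)/2] = -16.86/67.07 ≈ -0.2514.
Arc elasticity E = %Δq/%Δp ≈ 0.6187/-0.2514 ≈ -2.46.
|E| > 1: demand is elastic over this range.

-2.46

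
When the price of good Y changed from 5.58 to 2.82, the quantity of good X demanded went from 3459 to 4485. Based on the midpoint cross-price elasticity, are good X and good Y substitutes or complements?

complements

%ΔQ_x = (4485 − 3459)/[(3459+4485)/2] = 1026/3972 ≈ 0.2583.
%ΔP_y = (2.82 − 5.58)/[(5.58+2.82)/2] ≈ -0.6571.
E_xy = 0.2583/-0.6571 ≈ -0.393.
E_xy < 0, so the goods are complements.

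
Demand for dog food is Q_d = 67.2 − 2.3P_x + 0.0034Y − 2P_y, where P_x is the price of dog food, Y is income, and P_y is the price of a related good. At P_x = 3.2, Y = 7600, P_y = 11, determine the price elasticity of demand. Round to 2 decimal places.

Q_d = 67.2 − 2.3(3.2) + 0.0034(7600) − 2(11) = 67.2 − 7.36 + 25.84 − 22 = 63.68.
∂Q_d/∂P_x = −2.3, so E_p = (−2.3)·(3.2/63.68) ≈ -0.12.
|E_p| < 1: demand is inelastic.

-0.12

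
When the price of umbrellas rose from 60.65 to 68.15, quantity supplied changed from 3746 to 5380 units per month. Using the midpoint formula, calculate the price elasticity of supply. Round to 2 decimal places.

%ΔQ = (5380 − 3746)/[(3746 + 5380)/2] = 1634/4563 ≈ 0.3581.
%ΔP = (68.15 − 60.65)/[(60.65 + 68.15)/2] = 7.5/64.4 ≈ 0.1165.
Arc elasticity E = %ΔQ/%ΔP ≈ 0.3581/0.1165 ≈ 3.07.
|E| > 1: supply is elastic over this range.

3.07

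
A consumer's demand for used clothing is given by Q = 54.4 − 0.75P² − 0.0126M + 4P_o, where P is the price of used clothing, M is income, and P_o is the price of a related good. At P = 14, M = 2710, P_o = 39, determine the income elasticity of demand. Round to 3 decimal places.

-1.167

Substituting, Q = 54.4 − 0.75(14)² − 0.0126(2710) + 4(39) = 54.4 − 147 − 34.146 + 156 = 29.254.
∂Q/∂M = −0.0126, so E_I = -0.0126·(2710/29.254) ≈ -1.167.
E_I < 0: inferior good.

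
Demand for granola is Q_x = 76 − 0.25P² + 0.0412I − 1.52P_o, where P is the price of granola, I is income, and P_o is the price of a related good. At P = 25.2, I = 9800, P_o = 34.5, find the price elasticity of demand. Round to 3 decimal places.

Evaluating quantity at (P, I, P_o) gives Q_x = 76 − 0.25(25.2)² + 0.0412(9800) − 1.52(34.5) = 76 − 158.76 + 403.76 − 52.44 = 268.56.
∂Q_x/∂P = −2·0.25·P = -12.6, so E_p = -12.6·(25.2/268.56) ≈ -1.182.
|E_p| > 1: demand is elastic.

-1.182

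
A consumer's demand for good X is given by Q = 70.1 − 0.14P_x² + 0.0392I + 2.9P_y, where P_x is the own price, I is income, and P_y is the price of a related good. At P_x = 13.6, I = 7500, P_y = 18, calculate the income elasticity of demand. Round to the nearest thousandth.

At the given point, Q = 70.1 − 0.14(13.6)² + 0.0392(7500) + 2.9(18) = 70.1 − 25.8944 + 294 + 52.2 = 390.4056.
∂Q/∂I = +0.0392, so E_I = 0.0392·(7500/390.4056) ≈ 0.753.
E_I ∈ (0,1): normal good (necessity).

0.753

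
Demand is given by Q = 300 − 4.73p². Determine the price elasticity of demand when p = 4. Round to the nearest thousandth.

At p = 4, Q = 224.32.
dQ/dp = −2·4.73·p = −37.84.
Point elasticity E = (dQ/dp)·(p/Q) = -37.84 × 4/224.32 ≈ -0.675.
|E| < 1, so demand is inelastic at this price.

-0.675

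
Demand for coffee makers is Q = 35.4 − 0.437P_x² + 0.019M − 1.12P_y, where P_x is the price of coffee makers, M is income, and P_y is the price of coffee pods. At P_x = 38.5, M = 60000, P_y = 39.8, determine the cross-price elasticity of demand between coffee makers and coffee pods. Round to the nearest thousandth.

At the given point, Q = 35.4 − 0.437(38.5)² + 0.019(60000) − 1.12(39.8) = 35.4 − 647.7433 + 1140 − 44.576 = 483.0808.
∂Q/∂P_y = −1.12, so E_xy = -1.12·(39.8/483.0808) ≈ -0.092.
E_xy < 0: the goods are complements.

-0.092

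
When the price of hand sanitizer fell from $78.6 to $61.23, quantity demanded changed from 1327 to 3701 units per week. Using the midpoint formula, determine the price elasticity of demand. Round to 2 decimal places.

%Δq = (3701 − 1327)/[(1327 + 3701)/2] = 2374/2514 ≈ 0.9443.
%ΔP = (61.23 − 78.6)/[(78.6 + 61.23)/2] = -17.37/69.915 ≈ -0.2484.
Arc elasticity E = %Δq/%ΔP ≈ 0.9443/-0.2484 ≈ -3.80.
|E| > 1: demand is elastic over this range.

-3.80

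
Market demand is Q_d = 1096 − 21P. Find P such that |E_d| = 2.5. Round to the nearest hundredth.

Set −bP/(a − bP) = −2.5 ⇒ bP = 2.5(a − bP) ⇒ bP(1+2.5) = 2.5·a.
P = 2.5·1096/(21·3.5) ≈ 37.28.

37.28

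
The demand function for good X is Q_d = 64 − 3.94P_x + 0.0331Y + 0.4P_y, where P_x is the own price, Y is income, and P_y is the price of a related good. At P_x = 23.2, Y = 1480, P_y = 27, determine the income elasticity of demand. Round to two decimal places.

Evaluating quantity at (P_x, Y, P_y) gives Q_d = 64 − 3.94(23.2) + 0.0331(1480) + 0.4(27) = 64 − 91.408 + 48.988 + 10.8 = 32.38.
∂Q_d/∂Y = +0.0331, so E_I = 0.0331·(1480/32.38) ≈ 1.51.
E_I > 1: normal good (luxury).

1.51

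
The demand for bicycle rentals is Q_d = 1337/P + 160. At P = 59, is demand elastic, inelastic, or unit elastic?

At P = 59, Q_d = 182.661.
dQ_d/dP = −1337/P² = −0.3841.
Point elasticity E = (dQ_d/dP)·(P/Q_d) = -0.3841 × 59/182.661 ≈ -0.124.
|E| ≈ 0.124 < 1, so demand is inelastic.

inelastic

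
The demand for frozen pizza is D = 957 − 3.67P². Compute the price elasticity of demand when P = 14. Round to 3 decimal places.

At P = 14, D = 237.68.
dD/dP = −2·3.67·P = −102.76.
Point elasticity E = (dD/dP)·(P/D) = -102.76 × 14/237.68 ≈ -6.053.
|E| > 1, so demand is elastic at this price.

-6.053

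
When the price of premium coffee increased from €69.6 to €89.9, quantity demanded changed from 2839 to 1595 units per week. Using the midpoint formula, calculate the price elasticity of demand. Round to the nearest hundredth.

%ΔQ = (1595 − 2839)/[(2839 + 1595)/2] = -1244/2217 ≈ -0.5611.
%ΔP = (89.9 − 69.6)/[(69.6 + 89.9)/2] = 20.3/79.75 ≈ 0.2545.
Arc elasticity E = %ΔQ/%ΔP ≈ -0.5611/0.2545 ≈ -2.20.
|E| > 1: demand is elastic over this range.

-2.20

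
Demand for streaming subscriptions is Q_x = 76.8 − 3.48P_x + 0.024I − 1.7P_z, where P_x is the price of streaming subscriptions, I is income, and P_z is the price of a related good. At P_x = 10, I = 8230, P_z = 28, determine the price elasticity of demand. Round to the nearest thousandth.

-0.181

At the given point, Q_x = 76.8 − 3.48(10) + 0.024(8230) − 1.7(28) = 76.8 − 34.8 + 197.52 − 47.6 = 191.92.
∂Q_x/∂P_x = −3.48, so E_p = (−3.48)·(10/191.92) ≈ -0.181.
|E_p| < 1: demand is inelastic.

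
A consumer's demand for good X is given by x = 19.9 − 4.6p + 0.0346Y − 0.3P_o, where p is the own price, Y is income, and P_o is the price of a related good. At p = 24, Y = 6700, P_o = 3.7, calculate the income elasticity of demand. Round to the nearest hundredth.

1.65

At the given point, x = 19.9 − 4.6(24) + 0.0346(6700) − 0.3(3.7) = 19.9 − 110.4 + 231.82 − 1.11 = 140.21.
∂x/∂Y = +0.0346, so E_I = 0.0346·(6700/140.21) ≈ 1.65.
E_I > 1: normal good (luxury).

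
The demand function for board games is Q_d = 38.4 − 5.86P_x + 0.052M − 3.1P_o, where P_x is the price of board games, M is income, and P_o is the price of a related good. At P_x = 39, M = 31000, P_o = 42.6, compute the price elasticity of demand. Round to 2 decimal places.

Evaluating quantity at (P_x, M, P_o) gives Q_d = 38.4 − 5.86(39) + 0.052(31000) − 3.1(42.6) = 38.4 − 228.54 + 1612 − 132.06 = 1289.8.
∂Q_d/∂P_x = −5.86, so E_p = (−5.86)·(39/1289.8) ≈ -0.18.
|E_p| < 1: demand is inelastic.

-0.18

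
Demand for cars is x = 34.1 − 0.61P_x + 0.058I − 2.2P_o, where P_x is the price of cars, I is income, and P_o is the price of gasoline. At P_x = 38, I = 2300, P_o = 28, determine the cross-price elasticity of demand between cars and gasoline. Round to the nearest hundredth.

-0.74

At the given point, x = 34.1 − 0.61(38) + 0.058(2300) − 2.2(28) = 34.1 − 23.18 + 133.4 − 61.6 = 82.72.
∂x/∂P_o = −2.2, so E_xy = -2.2·(28/82.72) ≈ -0.74.
E_xy < 0: the goods are complements.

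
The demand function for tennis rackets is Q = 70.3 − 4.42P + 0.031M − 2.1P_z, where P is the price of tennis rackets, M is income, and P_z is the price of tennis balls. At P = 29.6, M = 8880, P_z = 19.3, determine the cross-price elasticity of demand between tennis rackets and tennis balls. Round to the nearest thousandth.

Q = 70.3 − 4.42(29.6) + 0.031(8880) − 2.1(19.3) = 70.3 − 130.832 + 275.28 − 40.53 = 174.218.
∂Q/∂P_z = −2.1, so E_xy = -2.1·(19.3/174.218) ≈ -0.233.
E_xy < 0: the goods are complements.

-0.233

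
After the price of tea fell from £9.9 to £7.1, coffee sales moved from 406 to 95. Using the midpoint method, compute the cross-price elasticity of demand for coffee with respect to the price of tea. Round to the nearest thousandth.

3.769

%ΔQ_x = (95 − 406)/[(406+95)/2] = -311/250.5 ≈ -1.2415.
%ΔP_y = (7.1 − 9.9)/[(9.9+7.1)/2] ≈ -0.3294.
E_xy = -1.2415/-0.3294 ≈ 3.769.
E_xy > 0, so coffee and tea are substitutes.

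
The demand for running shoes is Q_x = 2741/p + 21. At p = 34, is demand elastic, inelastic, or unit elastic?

inelastic

At p = 34, Q_x = 101.6176.
dQ_x/dp = −2741/p² = −2.3711.
Point elasticity E = (dQ_x/dp)·(p/Q_x) = -2.3711 × 34/101.6176 ≈ -0.793.
|E| ≈ 0.793 < 1, so demand is inelastic.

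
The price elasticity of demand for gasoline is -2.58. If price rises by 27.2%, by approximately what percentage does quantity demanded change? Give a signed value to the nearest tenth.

-70.2

%ΔQ ≈ E × %ΔP = (-2.58) × (27.2%) ≈ -70.2%.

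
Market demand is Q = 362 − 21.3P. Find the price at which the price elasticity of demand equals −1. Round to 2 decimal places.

8.50

For linear demand Q = a − bP, E = −bP/(a − bP). |E| = 1 ⇒ bP = a − bP ⇒ P = a/(2b).
P = 362/(2·21.3) ≈ 8.50.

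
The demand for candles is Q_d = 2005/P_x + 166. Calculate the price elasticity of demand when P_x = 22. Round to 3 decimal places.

At P_x = 22, Q_d = 257.1364.
dQ_d/dP_x = −2005/P_x² = −4.1426.
Point elasticity E = (dQ_d/dP_x)·(P_x/Q_d) = -4.1426 × 22/257.1364 ≈ -0.354.
|E| < 1, so demand is inelastic at this price.

-0.354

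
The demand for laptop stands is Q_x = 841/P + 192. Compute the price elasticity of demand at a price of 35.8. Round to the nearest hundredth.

-0.11

At P = 35.8, Q_x = 215.4916.
dQ_x/dP = −841/P² = −0.6562.
Point elasticity E = (dQ_x/dP)·(P/Q_x) = -0.6562 × 35.8/215.4916 ≈ -0.11.
|E| < 1, so demand is inelastic at this price.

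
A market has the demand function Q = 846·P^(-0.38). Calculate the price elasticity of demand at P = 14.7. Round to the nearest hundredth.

For a Cobb–Douglas (constant-elasticity) form Q = A·P^α·…, the elasticity with respect to P equals the exponent α at every point.
Here the exponent on P is -0.38, so the price elasticity of demand is -0.38.

-0.38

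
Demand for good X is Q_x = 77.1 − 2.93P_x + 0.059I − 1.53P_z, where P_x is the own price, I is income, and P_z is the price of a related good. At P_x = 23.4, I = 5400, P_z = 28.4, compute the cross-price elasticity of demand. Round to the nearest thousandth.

First evaluate Q_x: 77.1 − 2.93(23.4) + 0.059(5400) − 1.53(28.4) = 77.1 − 68.562 + 318.6 − 43.452 = 283.686.
∂Q_x/∂P_z = −1.53, so E_xy = -1.53·(28.4/283.686) ≈ -0.153.
E_xy < 0: the goods are complements.

-0.153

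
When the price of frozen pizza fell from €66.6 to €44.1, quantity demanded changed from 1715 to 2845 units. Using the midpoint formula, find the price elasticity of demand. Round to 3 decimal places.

%ΔQ = (2845 − 1715)/[(1715 + 2845)/2] = 1130/2280 ≈ 0.4956.
%ΔP = (44.1 − 66.6)/[(66.6 + 44.1)/2] = -22.5/55.35 ≈ -0.4065.
Arc elasticity E = %ΔQ/%ΔP ≈ 0.4956/-0.4065 ≈ -1.219.
|E| > 1: demand is elastic over this range.

-1.219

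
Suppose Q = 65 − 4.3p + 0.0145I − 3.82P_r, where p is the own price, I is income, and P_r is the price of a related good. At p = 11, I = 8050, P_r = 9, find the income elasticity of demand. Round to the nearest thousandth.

Evaluating quantity at (p, I, P_r) gives Q = 65 − 4.3(11) + 0.0145(8050) − 3.82(9) = 65 − 47.3 + 116.725 − 34.38 = 100.045.
∂Q/∂I = +0.0145, so E_I = 0.0145·(8050/100.045) ≈ 1.167.
E_I > 1: normal good (luxury).

1.167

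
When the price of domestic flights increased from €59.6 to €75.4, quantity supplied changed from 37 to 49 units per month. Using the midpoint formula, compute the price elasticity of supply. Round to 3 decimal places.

1.192

%Δq = (49 − 37)/[(37 + 49)/2] = 12/43 ≈ 0.2791.
%Δp = (75.4 − 59.6)/[(59.6 + 75.4)/2] = 15.8/67.5 ≈ 0.2341.
Arc elasticity E = %Δq/%Δp ≈ 0.2791/0.2341 ≈ 1.192.
|E| > 1: supply is elastic over this range.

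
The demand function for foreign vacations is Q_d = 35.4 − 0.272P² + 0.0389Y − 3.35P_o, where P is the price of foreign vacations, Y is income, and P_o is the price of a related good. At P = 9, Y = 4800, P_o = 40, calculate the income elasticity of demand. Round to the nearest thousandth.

2.825

Substituting, Q_d = 35.4 − 0.272(9)² + 0.0389(4800) − 3.35(40) = 35.4 − 22.032 + 186.72 − 134 = 66.088.
∂Q_d/∂Y = +0.0389, so E_I = 0.0389·(4800/66.088) ≈ 2.825.
E_I > 1: normal good (luxury).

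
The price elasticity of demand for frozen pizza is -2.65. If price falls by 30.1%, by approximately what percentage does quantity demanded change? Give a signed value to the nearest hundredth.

%ΔQ ≈ E × %ΔP = (-2.65) × (-30.1%) ≈ 79.77%.

79.77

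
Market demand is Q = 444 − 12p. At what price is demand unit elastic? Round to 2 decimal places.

For linear demand Q = a − bp, E = −bp/(a − bp). |E| = 1 ⇒ bp = a − bp ⇒ p = a/(2b).
p = 444/(2·12) = 18.50.

18.50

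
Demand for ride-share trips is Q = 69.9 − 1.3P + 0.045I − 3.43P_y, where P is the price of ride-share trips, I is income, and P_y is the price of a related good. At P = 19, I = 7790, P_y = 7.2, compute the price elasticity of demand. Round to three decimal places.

-0.067

First evaluate Q: 69.9 − 1.3(19) + 0.045(7790) − 3.43(7.2) = 69.9 − 24.7 + 350.55 − 24.696 = 371.054.
∂Q/∂P = −1.3, so E_p = (−1.3)·(19/371.054) ≈ -0.067.
|E_p| < 1: demand is inelastic.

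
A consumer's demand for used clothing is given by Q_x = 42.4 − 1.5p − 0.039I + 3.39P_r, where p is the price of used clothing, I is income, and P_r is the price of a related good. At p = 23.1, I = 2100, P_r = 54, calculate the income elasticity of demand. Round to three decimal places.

-0.752

First evaluate Q_x: 42.4 − 1.5(23.1) − 0.039(2100) + 3.39(54) = 42.4 − 34.65 − 81.9 + 183.06 = 108.91.
∂Q_x/∂I = −0.039, so E_I = -0.039·(2100/108.91) ≈ -0.752.
E_I < 0: inferior good.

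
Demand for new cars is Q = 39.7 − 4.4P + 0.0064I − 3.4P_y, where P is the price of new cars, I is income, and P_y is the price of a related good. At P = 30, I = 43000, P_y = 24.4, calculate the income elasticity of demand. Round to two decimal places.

2.75

First evaluate Q: 39.7 − 4.4(30) + 0.0064(43000) − 3.4(24.4) = 39.7 − 132 + 275.2 − 82.96 = 99.94.
∂Q/∂I = +0.0064, so E_I = 0.0064·(43000/99.94) ≈ 2.75.
E_I > 1: normal good (luxury).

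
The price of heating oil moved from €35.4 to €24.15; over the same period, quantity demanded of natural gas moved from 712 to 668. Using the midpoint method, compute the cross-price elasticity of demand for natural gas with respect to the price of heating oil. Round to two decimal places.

0.17

%ΔQ_x = (668 − 712)/[(712+668)/2] = -44/690 ≈ -0.0638.
%ΔP_y = (24.15 − 35.4)/[(35.4+24.15)/2] ≈ -0.3778.
E_xy = -0.0638/-0.3778 ≈ 0.17.
E_xy > 0, so natural gas and heating oil are substitutes.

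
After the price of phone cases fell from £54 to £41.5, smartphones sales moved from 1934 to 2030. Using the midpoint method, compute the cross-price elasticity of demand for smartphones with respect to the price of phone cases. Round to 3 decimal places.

%ΔQ_x = (2030 − 1934)/[(1934+2030)/2] = 96/1982 ≈ 0.0484.
%ΔP_y = (41.5 − 54)/[(54+41.5)/2] ≈ -0.2618.
E_xy = 0.0484/-0.2618 ≈ -0.185.
E_xy < 0, so smartphones and phone cases are complements.

-0.185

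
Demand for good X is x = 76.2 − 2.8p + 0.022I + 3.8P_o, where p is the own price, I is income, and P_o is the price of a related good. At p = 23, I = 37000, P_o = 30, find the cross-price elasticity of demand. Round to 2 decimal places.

Evaluating quantity at (p, I, P_o) gives x = 76.2 − 2.8(23) + 0.022(37000) + 3.8(30) = 76.2 − 64.4 + 814 + 114 = 939.8.
∂x/∂P_o = +3.8, so E_xy = 3.8·(30/939.8) ≈ 0.12.
E_xy > 0: the goods are substitutes.

0.12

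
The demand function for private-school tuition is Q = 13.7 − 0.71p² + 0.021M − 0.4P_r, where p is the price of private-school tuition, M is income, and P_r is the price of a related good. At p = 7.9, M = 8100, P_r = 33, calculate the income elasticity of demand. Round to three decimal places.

Evaluating quantity at (p, M, P_r) gives Q = 13.7 − 0.71(7.9)² + 0.021(8100) − 0.4(33) = 13.7 − 44.3111 + 170.1 − 13.2 = 126.2889.
∂Q/∂M = +0.021, so E_I = 0.021·(8100/126.2889) ≈ 1.347.
E_I > 1: normal good (luxury).

1.347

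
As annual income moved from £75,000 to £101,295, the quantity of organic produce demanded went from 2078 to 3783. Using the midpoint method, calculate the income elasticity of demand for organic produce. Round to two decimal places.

1.95

%ΔQ = (3783 − 2078)/[(2078+3783)/2] = 1705/2930.5 ≈ 0.5818.
%ΔY = (101,295 − 75,000)/[(75,000+101,295)/2] = 26295/88147.5 ≈ 0.2983.
E_I = %ΔQ/%ΔY ≈ 1.95.
E_I > 1: normal good (luxury).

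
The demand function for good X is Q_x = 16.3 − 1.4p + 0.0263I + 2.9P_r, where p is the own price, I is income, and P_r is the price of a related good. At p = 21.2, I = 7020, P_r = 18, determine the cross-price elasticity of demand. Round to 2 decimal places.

0.23

At the given point, Q_x = 16.3 − 1.4(21.2) + 0.0263(7020) + 2.9(18) = 16.3 − 29.68 + 184.626 + 52.2 = 223.446.
∂Q_x/∂P_r = +2.9, so E_xy = 2.9·(18/223.446) ≈ 0.23.
E_xy > 0: the goods are substitutes.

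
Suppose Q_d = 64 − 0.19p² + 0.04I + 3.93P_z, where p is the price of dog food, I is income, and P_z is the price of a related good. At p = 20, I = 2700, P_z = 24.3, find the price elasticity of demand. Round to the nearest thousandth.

-0.794

Q_d = 64 − 0.19(20)² + 0.04(2700) + 3.93(24.3) = 64 − 76 + 108 + 95.499 = 191.499.
∂Q_d/∂p = −2·0.19·p = -7.6, so E_p = -7.6·(20/191.499) ≈ -0.794.
|E_p| < 1: demand is inelastic.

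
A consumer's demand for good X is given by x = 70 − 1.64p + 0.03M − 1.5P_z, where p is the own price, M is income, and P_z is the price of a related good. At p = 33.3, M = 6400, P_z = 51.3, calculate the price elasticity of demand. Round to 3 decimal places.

-0.419

x = 70 − 1.64(33.3) + 0.03(6400) − 1.5(51.3) = 70 − 54.612 + 192 − 76.95 = 130.438.
∂x/∂p = −1.64, so E_p = (−1.64)·(33.3/130.438) ≈ -0.419.
|E_p| < 1: demand is inelastic.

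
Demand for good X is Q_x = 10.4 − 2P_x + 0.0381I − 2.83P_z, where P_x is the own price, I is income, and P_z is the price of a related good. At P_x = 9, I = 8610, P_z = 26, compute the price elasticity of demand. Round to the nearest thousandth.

-0.073

Q_x = 10.4 − 2(9) + 0.0381(8610) − 2.83(26) = 10.4 − 18 + 328.041 − 73.58 = 246.861.
∂Q_x/∂P_x = −2, so E_p = (−2)·(9/246.861) ≈ -0.073.
|E_p| < 1: demand is inelastic.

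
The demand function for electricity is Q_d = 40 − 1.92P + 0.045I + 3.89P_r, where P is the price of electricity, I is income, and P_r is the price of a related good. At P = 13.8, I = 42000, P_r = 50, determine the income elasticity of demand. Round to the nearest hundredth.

0.90

First evaluate Q_d: 40 − 1.92(13.8) + 0.045(42000) + 3.89(50) = 40 − 26.496 + 1890 + 194.5 = 2098.004.
∂Q_d/∂I = +0.045, so E_I = 0.045·(42000/2098.004) ≈ 0.90.
E_I ∈ (0,1): normal good (necessity).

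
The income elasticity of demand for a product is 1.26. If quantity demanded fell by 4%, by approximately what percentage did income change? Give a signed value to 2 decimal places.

-3.17

%ΔQ ≈ E × %ΔI ⇒ %ΔI = %ΔQ / E = (-4%)/(1.26) ≈ -3.17%.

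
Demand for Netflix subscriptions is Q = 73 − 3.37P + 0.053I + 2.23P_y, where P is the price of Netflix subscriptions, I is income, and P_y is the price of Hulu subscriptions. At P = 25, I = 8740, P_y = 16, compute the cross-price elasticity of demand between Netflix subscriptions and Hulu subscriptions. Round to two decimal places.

0.07

At the given point, Q = 73 − 3.37(25) + 0.053(8740) + 2.23(16) = 73 − 84.25 + 463.22 + 35.68 = 487.65.
∂Q/∂P_y = +2.23, so E_xy = 2.23·(16/487.65) ≈ 0.07.
E_xy > 0: the goods are substitutes.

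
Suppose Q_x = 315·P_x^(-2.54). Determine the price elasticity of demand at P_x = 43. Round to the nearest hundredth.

For a Cobb–Douglas (constant-elasticity) form Q_x = A·P_x^α·…, the elasticity with respect to P_x equals the exponent α at every point.
Here the exponent on P_x is -2.54, so the price elasticity of demand is -2.54.

-2.54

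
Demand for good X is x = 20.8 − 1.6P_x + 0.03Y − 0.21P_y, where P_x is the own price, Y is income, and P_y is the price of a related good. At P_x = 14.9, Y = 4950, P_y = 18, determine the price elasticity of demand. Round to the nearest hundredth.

-0.17

x = 20.8 − 1.6(14.9) + 0.03(4950) − 0.21(18) = 20.8 − 23.84 + 148.5 − 3.78 = 141.68.
∂x/∂P_x = −1.6, so E_p = (−1.6)·(14.9/141.68) ≈ -0.17.
|E_p| < 1: demand is inelastic.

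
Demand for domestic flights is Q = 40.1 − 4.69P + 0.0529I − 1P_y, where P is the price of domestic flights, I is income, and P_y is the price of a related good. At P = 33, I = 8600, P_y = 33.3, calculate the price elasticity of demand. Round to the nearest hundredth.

-0.50

Substituting, Q = 40.1 − 4.69(33) + 0.0529(8600) − 1(33.3) = 40.1 − 154.77 + 454.94 − 33.3 = 306.97.
∂Q/∂P = −4.69, so E_p = (−4.69)·(33/306.97) ≈ -0.50.
|E_p| < 1: demand is inelastic.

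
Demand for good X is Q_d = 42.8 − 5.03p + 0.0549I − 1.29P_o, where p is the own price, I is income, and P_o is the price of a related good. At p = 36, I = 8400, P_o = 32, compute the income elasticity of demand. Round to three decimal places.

At the given point, Q_d = 42.8 − 5.03(36) + 0.0549(8400) − 1.29(32) = 42.8 − 181.08 + 461.16 − 41.28 = 281.6.
∂Q_d/∂I = +0.0549, so E_I = 0.0549·(8400/281.6) ≈ 1.638.
E_I > 1: normal good (luxury).

1.638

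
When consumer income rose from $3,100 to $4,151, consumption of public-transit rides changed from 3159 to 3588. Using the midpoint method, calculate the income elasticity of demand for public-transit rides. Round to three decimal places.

0.439

%ΔQ = (3588 − 3159)/[(3159+3588)/2] = 429/3373.5 ≈ 0.1272.
%ΔI = (4,151 − 3,100)/[(3,100+4,151)/2] = 1051/3625.5 ≈ 0.2899.
E_I = %ΔQ/%ΔI ≈ 0.439.
E_I ∈ (0,1): normal good (necessity).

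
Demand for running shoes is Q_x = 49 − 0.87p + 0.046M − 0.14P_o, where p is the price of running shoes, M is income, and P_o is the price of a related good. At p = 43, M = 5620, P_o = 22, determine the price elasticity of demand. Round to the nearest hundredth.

Evaluating quantity at (p, M, P_o) gives Q_x = 49 − 0.87(43) + 0.046(5620) − 0.14(22) = 49 − 37.41 + 258.52 − 3.08 = 267.03.
∂Q_x/∂p = −0.87, so E_p = (−0.87)·(43/267.03) ≈ -0.14.
|E_p| < 1: demand is inelastic.

-0.14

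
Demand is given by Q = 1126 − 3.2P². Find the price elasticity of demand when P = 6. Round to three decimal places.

At P = 6, Q = 1010.8.
dQ/dP = −2·3.2·P = −38.4.
Point elasticity E = (dQ/dP)·(P/Q) = -38.4 × 6/1010.8 ≈ -0.228.
|E| < 1, so demand is inelastic at this price.

-0.228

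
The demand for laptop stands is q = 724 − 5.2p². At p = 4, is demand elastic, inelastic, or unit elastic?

inelastic

At p = 4, q = 640.8.
dq/dp = −2·5.2·p = −41.6.
Point elasticity E = (dq/dp)·(p/q) = -41.6 × 4/640.8 ≈ -0.260.
|E| ≈ 0.260 < 1, so demand is inelastic.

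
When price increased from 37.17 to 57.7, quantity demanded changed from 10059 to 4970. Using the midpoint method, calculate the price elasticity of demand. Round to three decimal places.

%ΔQ = (4970 − 10059)/[(10059 + 4970)/2] = -5089/7514.5 ≈ -0.6772.
%ΔP = (57.7 − 37.17)/[(37.17 + 57.7)/2] = 20.53/47.435 ≈ 0.4328.
Arc elasticity E = %ΔQ/%ΔP ≈ -0.6772/0.4328 ≈ -1.565.
|E| > 1: demand is elastic over this range.

-1.565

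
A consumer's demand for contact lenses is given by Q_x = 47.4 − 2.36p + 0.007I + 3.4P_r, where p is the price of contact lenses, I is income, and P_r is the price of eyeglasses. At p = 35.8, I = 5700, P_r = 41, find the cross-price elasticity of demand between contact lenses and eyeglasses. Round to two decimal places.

0.98

First evaluate Q_x: 47.4 − 2.36(35.8) + 0.007(5700) + 3.4(41) = 47.4 − 84.488 + 39.9 + 139.4 = 142.212.
∂Q_x/∂P_r = +3.4, so E_xy = 3.4·(41/142.212) ≈ 0.98.
E_xy > 0: the goods are substitutes.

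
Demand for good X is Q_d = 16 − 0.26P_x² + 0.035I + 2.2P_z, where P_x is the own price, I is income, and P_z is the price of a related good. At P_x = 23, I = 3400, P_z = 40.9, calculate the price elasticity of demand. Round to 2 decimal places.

-3.15

First evaluate Q_d: 16 − 0.26(23)² + 0.035(3400) + 2.2(40.9) = 16 − 137.54 + 119 + 89.98 = 87.44.
∂Q_d/∂P_x = −2·0.26·P_x = -11.96, so E_p = -11.96·(23/87.44) ≈ -3.15.
|E_p| > 1: demand is elastic.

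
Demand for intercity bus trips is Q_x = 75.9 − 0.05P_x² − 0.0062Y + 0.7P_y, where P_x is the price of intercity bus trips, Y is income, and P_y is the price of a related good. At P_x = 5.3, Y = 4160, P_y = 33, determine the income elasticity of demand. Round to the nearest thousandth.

First evaluate Q_x: 75.9 − 0.05(5.3)² − 0.0062(4160) + 0.7(33) = 75.9 − 1.4045 − 25.792 + 23.1 = 71.8035.
∂Q_x/∂Y = −0.0062, so E_I = -0.0062·(4160/71.8035) ≈ -0.359.
E_I < 0: inferior good.

-0.359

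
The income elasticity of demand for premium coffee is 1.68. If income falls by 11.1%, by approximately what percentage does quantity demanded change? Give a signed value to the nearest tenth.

%ΔQ ≈ E × %ΔI = (1.68) × (-11.1%) ≈ -18.6%.

-18.6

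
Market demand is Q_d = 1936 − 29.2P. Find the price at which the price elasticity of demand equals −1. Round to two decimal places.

33.15

For linear demand Q_d = a − bP, E = −bP/(a − bP). |E| = 1 ⇒ bP = a − bP ⇒ P = a/(2b).
P = 1936/(2·29.2) ≈ 33.15.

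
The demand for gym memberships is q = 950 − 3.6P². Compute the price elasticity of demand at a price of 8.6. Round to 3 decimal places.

-0.779

At P = 8.6, q = 683.744.
dq/dP = −2·3.6·P = −61.92.
Point elasticity E = (dq/dP)·(P/q) = -61.92 × 8.6/683.744 ≈ -0.779.
|E| < 1, so demand is inelastic at this price.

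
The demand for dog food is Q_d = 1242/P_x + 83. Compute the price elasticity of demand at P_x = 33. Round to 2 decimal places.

At P_x = 33, Q_d = 120.6364.
dQ_d/dP_x = −1242/P_x² = −1.1405.
Point elasticity E = (dQ_d/dP_x)·(P_x/Q_d) = -1.1405 × 33/120.6364 ≈ -0.31.
|E| < 1, so demand is inelastic at this price.

-0.31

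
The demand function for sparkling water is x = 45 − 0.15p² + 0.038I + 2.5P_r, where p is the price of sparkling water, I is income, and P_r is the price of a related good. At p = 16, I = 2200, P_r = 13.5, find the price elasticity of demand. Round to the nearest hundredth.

-0.62

At the given point, x = 45 − 0.15(16)² + 0.038(2200) + 2.5(13.5) = 45 − 38.4 + 83.6 + 33.75 = 123.95.
∂x/∂p = −2·0.15·p = -4.8, so E_p = -4.8·(16/123.95) ≈ -0.62.
|E_p| < 1: demand is inelastic.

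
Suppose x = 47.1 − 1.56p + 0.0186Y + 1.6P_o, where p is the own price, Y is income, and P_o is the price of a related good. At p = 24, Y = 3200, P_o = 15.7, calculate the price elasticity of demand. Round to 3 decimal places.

-0.397

Substituting, x = 47.1 − 1.56(24) + 0.0186(3200) + 1.6(15.7) = 47.1 − 37.44 + 59.52 + 25.12 = 94.3.
∂x/∂p = −1.56, so E_p = (−1.56)·(24/94.3) ≈ -0.397.
|E_p| < 1: demand is inelastic.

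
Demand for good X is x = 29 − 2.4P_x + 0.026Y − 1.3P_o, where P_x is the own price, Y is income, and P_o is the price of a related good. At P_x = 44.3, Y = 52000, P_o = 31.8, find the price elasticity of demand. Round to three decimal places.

-0.086

At the given point, x = 29 − 2.4(44.3) + 0.026(52000) − 1.3(31.8) = 29 − 106.32 + 1352 − 41.34 = 1233.34.
∂x/∂P_x = −2.4, so E_p = (−2.4)·(44.3/1233.34) ≈ -0.086.
|E_p| < 1: demand is inelastic.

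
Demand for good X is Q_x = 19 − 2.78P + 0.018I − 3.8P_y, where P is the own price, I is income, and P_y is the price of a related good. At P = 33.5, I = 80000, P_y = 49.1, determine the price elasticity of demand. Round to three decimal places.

-0.079

First evaluate Q_x: 19 − 2.78(33.5) + 0.018(80000) − 3.8(49.1) = 19 − 93.13 + 1440 − 186.58 = 1179.29.
∂Q_x/∂P = −2.78, so E_p = (−2.78)·(33.5/1179.29) ≈ -0.079.
|E_p| < 1: demand is inelastic.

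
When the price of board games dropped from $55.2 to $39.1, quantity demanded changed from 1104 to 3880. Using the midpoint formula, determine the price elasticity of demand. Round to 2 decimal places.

-3.26

%Δq = (3880 − 1104)/[(1104 + 3880)/2] = 2776/2492 ≈ 1.1140.
%ΔP = (39.1 − 55.2)/[(55.2 + 39.1)/2] = -16.1/47.15 ≈ -0.3415.
Arc elasticity E = %Δq/%ΔP ≈ 1.1140/-0.3415 ≈ -3.26.
|E| > 1: demand is elastic over this range.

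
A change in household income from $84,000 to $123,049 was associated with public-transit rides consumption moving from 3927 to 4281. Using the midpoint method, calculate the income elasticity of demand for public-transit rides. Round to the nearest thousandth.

0.229

%ΔQ = (4281 − 3927)/[(3927+4281)/2] = 354/4104 ≈ 0.0863.
%ΔI = (123,049 − 84,000)/[(84,000+123,049)/2] = 39049/103524.5 ≈ 0.3772.
E_I = %ΔQ/%ΔI ≈ 0.229.
E_I ∈ (0,1): normal good (necessity).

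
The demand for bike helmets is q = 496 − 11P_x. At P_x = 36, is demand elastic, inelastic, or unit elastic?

elastic

At P_x = 36, q = 100.
dq/dP_x = −11.
Point elasticity E = (dq/dP_x)·(P_x/q) = -11 × 36/100 ≈ -3.960.
|E| ≈ 3.960 > 1, so demand is elastic.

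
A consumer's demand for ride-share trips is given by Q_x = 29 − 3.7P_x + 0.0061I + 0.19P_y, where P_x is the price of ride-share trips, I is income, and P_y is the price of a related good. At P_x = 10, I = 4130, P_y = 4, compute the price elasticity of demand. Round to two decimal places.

First evaluate Q_x: 29 − 3.7(10) + 0.0061(4130) + 0.19(4) = 29 − 37 + 25.193 + 0.76 = 17.953.
∂Q_x/∂P_x = −3.7, so E_p = (−3.7)·(10/17.953) ≈ -2.06.
|E_p| > 1: demand is elastic.

-2.06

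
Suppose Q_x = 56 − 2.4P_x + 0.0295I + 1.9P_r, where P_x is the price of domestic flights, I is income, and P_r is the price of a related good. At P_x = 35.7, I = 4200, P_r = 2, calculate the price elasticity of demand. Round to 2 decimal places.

Substituting, Q_x = 56 − 2.4(35.7) + 0.0295(4200) + 1.9(2) = 56 − 85.68 + 123.9 + 3.8 = 98.02.
∂Q_x/∂P_x = −2.4, so E_p = (−2.4)·(35.7/98.02) ≈ -0.87.
|E_p| < 1: demand is inelastic.

-0.87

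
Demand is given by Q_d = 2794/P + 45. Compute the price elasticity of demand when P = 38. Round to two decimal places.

At P = 38, Q_d = 118.5263.
dQ_d/dP = −2794/P² = −1.9349.
Point elasticity E = (dQ_d/dP)·(P/Q_d) = -1.9349 × 38/118.5263 ≈ -0.62.
|E| < 1, so demand is inelastic at this price.

-0.62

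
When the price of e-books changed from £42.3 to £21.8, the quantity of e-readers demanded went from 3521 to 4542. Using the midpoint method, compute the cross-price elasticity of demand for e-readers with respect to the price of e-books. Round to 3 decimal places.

%ΔQ_x = (4542 − 3521)/[(3521+4542)/2] = 1021/4031.5 ≈ 0.2533.
%ΔP_y = (21.8 − 42.3)/[(42.3+21.8)/2] ≈ -0.6396.
E_xy = 0.2533/-0.6396 ≈ -0.396.
E_xy < 0, so e-readers and e-books are complements.

-0.396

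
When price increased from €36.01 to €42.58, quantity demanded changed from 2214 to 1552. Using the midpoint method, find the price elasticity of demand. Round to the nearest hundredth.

%ΔQ = (1552 − 2214)/[(2214 + 1552)/2] = -662/1883 ≈ -0.3516.
%ΔP = (42.58 − 36.01)/[(36.01 + 42.58)/2] = 6.57/39.295 ≈ 0.1672.
Arc elasticity E = %ΔQ/%ΔP ≈ -0.3516/0.1672 ≈ -2.10.
|E| > 1: demand is elastic over this range.

-2.10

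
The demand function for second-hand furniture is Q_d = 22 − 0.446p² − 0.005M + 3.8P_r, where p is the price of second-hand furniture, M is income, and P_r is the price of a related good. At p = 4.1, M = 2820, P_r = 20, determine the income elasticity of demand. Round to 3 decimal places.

Evaluating quantity at (p, M, P_r) gives Q_d = 22 − 0.446(4.1)² − 0.005(2820) + 3.8(20) = 22 − 7.4973 − 14.1 + 76 = 76.4027.
∂Q_d/∂M = −0.005, so E_I = -0.005·(2820/76.4027) ≈ -0.185.
E_I < 0: inferior good.

-0.185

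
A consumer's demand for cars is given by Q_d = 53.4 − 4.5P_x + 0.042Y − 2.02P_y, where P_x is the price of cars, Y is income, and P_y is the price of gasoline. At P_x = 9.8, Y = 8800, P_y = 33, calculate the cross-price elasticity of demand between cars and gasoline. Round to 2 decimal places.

Evaluating quantity at (P_x, Y, P_y) gives Q_d = 53.4 − 4.5(9.8) + 0.042(8800) − 2.02(33) = 53.4 − 44.1 + 369.6 − 66.66 = 312.24.
∂Q_d/∂P_y = −2.02, so E_xy = -2.02·(33/312.24) ≈ -0.21.
E_xy < 0: the goods are complements.

-0.21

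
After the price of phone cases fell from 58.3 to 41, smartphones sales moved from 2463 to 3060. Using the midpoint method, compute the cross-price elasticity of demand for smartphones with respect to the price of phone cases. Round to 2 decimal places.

-0.62

%ΔQ_x = (3060 − 2463)/[(2463+3060)/2] = 597/2761.5 ≈ 0.2162.
%ΔP_y = (41 − 58.3)/[(58.3+41)/2] ≈ -0.3484.
E_xy = 0.2162/-0.3484 ≈ -0.62.
E_xy < 0, so smartphones and phone cases are complements.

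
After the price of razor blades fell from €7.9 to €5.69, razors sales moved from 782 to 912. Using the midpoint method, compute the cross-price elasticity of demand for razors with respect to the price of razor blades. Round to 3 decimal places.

-0.472

%ΔQ_x = (912 − 782)/[(782+912)/2] = 130/847 ≈ 0.1535.
%ΔP_y = (5.69 − 7.9)/[(7.9+5.69)/2] ≈ -0.3252.
E_xy = 0.1535/-0.3252 ≈ -0.472.
E_xy < 0, so razors and razor blades are complements.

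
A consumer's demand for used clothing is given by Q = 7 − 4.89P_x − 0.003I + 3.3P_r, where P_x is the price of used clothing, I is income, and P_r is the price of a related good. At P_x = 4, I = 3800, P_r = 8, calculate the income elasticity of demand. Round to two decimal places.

First evaluate Q: 7 − 4.89(4) − 0.003(3800) + 3.3(8) = 7 − 19.56 − 11.4 + 26.4 = 2.44.
∂Q/∂I = −0.003, so E_I = -0.003·(3800/2.44) ≈ -4.67.
E_I < 0: inferior good.

-4.67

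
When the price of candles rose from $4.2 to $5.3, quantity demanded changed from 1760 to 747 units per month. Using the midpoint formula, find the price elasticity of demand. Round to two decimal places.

-3.49

%Δq = (747 − 1760)/[(1760 + 747)/2] = -1013/1253.5 ≈ -0.8081.
%Δp = (5.3 − 4.2)/[(4.2 + 5.3)/2] = 1.1/4.75 ≈ 0.2316.
Arc elasticity E = %Δq/%Δp ≈ -0.8081/0.2316 ≈ -3.49.
|E| > 1: demand is elastic over this range.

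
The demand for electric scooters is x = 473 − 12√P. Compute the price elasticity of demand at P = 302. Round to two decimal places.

-0.39

At P = 302, x = 264.4622.
dx/dP = −12/(2√P) = −12/(2·17.3781).
Point elasticity E = (dx/dP)·(P/x) = -0.3453 × 302/264.4622 ≈ -0.39.
|E| < 1, so demand is inelastic at this price.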